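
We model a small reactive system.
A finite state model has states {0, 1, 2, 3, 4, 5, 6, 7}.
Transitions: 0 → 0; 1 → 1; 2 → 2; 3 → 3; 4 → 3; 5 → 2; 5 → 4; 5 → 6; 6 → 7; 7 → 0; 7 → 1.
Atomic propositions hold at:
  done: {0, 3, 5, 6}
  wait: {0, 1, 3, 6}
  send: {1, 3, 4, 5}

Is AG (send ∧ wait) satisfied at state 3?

Sat(send ∧ wait) = {1, 3}
AG (send ∧ wait): greatest fixpoint, start Z0 = {1, 3}, keep only states in Sat with every successor in Z. Already a fixed point.
Sat(AG (send ∧ wait)) = {1, 3}
3 ∈ Sat(AG (send ∧ wait)) = {1, 3}, so the formula holds at 3.

Yes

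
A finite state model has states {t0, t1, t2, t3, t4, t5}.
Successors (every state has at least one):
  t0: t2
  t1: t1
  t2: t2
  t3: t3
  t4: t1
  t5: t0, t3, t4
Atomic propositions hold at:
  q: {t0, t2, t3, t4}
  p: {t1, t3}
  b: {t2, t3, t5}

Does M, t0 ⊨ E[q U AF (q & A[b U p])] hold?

A[b U p]: least fixpoint, start Z0 = Sat(p) = {t1, t3}, add states in Sat(b) with every successor in Z. Already a fixed point.
Sat(A[b U p]) = {t1, t3}
Sat(q & A[b U p]) = {t3}
AF (q & A[b U p]): least fixpoint, start Z0 = {t3}, add states with every successor in Z. Already a fixed point.
Sat(AF (q & A[b U p])) = {t3}
E[q U AF (q & A[b U p])]: least fixpoint, start Z0 = Sat(AF (q & A[b U p])) = {t3}, add states in Sat(q) with some successor in Z. Already a fixed point.
Sat(E[q U AF (q & A[b U p])]) = {t3}
t0 ∉ Sat(E[q U AF (q & A[b U p])]) = {t3}, so the formula does not hold at t0.

No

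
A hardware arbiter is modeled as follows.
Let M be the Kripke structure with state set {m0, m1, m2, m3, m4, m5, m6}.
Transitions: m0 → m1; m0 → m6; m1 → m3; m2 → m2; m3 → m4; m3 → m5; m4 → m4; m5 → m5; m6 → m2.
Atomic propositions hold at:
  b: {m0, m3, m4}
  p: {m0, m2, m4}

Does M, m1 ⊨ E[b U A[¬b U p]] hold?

No

Sat(¬b) = {m1, m2, m5, m6}
A[¬b U p]: least fixpoint, start Z0 = Sat(p) = {m0, m2, m4}, add states in Sat(¬b) with every successor in Z. Z1 = {m0, m2, m4, m6}; fixed.
Sat(A[¬b U p]) = {m0, m2, m4, m6}
E[b U A[¬b U p]]: least fixpoint, start Z0 = Sat(A[¬b U p]) = {m0, m2, m4, m6}, add states in Sat(b) with some successor in Z. Z1 = {m0, m2, m3, m4, m6}; fixed.
Sat(E[b U A[¬b U p]]) = {m0, m2, m3, m4, m6}
m1 ∉ Sat(E[b U A[¬b U p]]) = {m0, m2, m3, m4, m6}, so the formula does not hold at m1.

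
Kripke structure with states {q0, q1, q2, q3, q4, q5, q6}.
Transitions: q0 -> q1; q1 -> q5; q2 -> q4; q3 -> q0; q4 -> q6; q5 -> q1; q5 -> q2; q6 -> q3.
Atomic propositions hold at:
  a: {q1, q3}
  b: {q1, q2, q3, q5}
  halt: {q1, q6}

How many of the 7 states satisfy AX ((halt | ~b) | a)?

5

Sat(~b) = {q0, q4, q6}
Sat(halt | ~b) = {q0, q1, q4, q6}
Sat((halt | ~b) | a) = {q0, q1, q3, q4, q6}
Sat(AX ((halt | ~b) | a)) = {s : every successor in {q0, q1, q3, q4, q6}} = {q0, q2, q3, q4, q6}
|Sat(AX ((halt | ~b) | a))| = |{q0, q2, q3, q4, q6}| = 5.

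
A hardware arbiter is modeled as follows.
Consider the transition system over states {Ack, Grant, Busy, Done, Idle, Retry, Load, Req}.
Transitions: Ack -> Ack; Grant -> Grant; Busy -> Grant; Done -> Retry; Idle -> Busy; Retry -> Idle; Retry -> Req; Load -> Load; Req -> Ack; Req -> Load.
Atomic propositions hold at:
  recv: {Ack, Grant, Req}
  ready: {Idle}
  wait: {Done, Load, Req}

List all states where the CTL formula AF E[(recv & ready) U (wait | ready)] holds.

Sat(recv & ready) = ∅
Sat(wait | ready) = {Done, Idle, Load, Req}
E[(recv & ready) U (wait | ready)]: least fixpoint, start Z0 = Sat((wait | ready)) = {Done, Idle, Load, Req}, add states in Sat(recv & ready) with some successor in Z. Already a fixed point.
Sat(E[(recv & ready) U (wait | ready)]) = {Done, Idle, Load, Req}
AF E[(recv & ready) U (wait | ready)]: least fixpoint, start Z0 = {Done, Idle, Load, Req}, add states with every successor in Z. Z1 = {Done, Idle, Retry, Load, Req}; fixed.
Sat(AF E[(recv & ready) U (wait | ready)]) = {Done, Idle, Retry, Load, Req}

{Done, Idle, Retry, Load, Req}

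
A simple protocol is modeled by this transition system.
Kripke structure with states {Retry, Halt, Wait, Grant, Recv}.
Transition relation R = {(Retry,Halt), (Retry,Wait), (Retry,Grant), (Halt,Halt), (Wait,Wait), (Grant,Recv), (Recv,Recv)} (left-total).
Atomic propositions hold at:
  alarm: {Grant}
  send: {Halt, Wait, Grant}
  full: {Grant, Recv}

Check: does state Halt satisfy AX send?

Yes

Sat(AX send) = {s : every successor in {Halt, Wait, Grant}} = {Retry, Halt, Wait}
Halt ∈ Sat(AX send) = {Retry, Halt, Wait}, so the formula holds at Halt.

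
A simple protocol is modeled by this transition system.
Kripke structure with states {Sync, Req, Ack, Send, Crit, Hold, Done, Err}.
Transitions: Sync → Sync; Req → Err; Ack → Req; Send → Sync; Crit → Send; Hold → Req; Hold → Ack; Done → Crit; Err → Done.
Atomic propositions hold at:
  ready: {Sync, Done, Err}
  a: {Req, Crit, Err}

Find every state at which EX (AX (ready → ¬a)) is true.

Sat(¬a) = {Sync, Ack, Send, Hold, Done}
Sat(ready → ¬a) = {Sync, Req, Ack, Send, Crit, Hold, Done}
Sat(AX (ready → ¬a)) = {s : every successor in {Sync, Req, Ack, Send, Crit, Hold, Done}} = {Sync, Ack, Send, Crit, Hold, Done, Err}
Sat(EX (AX (ready → ¬a))) = {s : some successor in {Sync, Ack, Send, Crit, Hold, Done, Err}} = {Sync, Req, Send, Crit, Hold, Done, Err}

{Sync, Req, Send, Crit, Hold, Done, Err}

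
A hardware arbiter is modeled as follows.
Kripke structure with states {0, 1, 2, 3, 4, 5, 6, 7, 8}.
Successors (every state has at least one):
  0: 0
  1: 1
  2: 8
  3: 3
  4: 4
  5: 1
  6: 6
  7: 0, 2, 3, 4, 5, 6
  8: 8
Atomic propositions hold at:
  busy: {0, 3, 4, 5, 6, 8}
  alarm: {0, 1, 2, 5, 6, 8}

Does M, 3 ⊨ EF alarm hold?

No

EF alarm: least fixpoint, start Z0 = {0, 1, 2, 5, 6, 8}, add states with some successor in Z. Z1 = {0, 1, 2, 5, 6, 7, 8}; fixed.
Sat(EF alarm) = {0, 1, 2, 5, 6, 7, 8}
3 ∉ Sat(EF alarm) = {0, 1, 2, 5, 6, 7, 8}, so the formula does not hold at 3.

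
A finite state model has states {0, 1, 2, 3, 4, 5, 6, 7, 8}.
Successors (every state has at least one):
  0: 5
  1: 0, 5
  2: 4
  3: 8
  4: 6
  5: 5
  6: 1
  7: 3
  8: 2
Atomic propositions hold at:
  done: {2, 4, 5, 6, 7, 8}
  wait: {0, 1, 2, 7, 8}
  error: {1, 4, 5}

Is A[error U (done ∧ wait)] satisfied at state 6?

No

Sat(done ∧ wait) = {2, 7, 8}
A[error U (done ∧ wait)]: least fixpoint, start Z0 = Sat((done ∧ wait)) = {2, 7, 8}, add states in Sat(error) with every successor in Z. Already a fixed point.
Sat(A[error U (done ∧ wait)]) = {2, 7, 8}
6 ∉ Sat(A[error U (done ∧ wait)]) = {2, 7, 8}, so the formula does not hold at 6.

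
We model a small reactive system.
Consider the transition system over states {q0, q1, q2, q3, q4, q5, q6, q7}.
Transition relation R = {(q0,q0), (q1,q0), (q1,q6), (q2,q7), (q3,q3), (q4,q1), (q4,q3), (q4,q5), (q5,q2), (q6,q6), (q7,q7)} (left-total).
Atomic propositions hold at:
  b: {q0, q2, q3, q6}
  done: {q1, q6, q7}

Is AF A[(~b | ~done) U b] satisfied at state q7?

Sat(~b) = {q1, q4, q5, q7}
Sat(~done) = {q0, q2, q3, q4, q5}
Sat(~b | ~done) = {q0, q1, q2, q3, q4, q5, q7}
A[(~b | ~done) U b]: least fixpoint, start Z0 = Sat(b) = {q0, q2, q3, q6}, add states in Sat(~b | ~done) with every successor in Z. Z1 = {q0, q1, q2, q3, q5, q6}; Z2 = {q0, q1, q2, q3, q4, q5, q6}; fixed.
Sat(A[(~b | ~done) U b]) = {q0, q1, q2, q3, q4, q5, q6}
AF A[(~b | ~done) U b]: least fixpoint, start Z0 = {q0, q1, q2, q3, q4, q5, q6}, add states with every successor in Z. Already a fixed point.
Sat(AF A[(~b | ~done) U b]) = {q0, q1, q2, q3, q4, q5, q6}
q7 ∉ Sat(AF A[(~b | ~done) U b]) = {q0, q1, q2, q3, q4, q5, q6}, so the formula does not hold at q7.

No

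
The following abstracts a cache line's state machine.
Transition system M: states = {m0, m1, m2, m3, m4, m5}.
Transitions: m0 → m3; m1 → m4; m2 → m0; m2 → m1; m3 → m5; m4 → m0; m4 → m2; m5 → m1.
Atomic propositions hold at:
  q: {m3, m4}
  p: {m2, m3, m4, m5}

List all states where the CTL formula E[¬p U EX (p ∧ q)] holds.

Sat(¬p) = {m0, m1}
Sat(p ∧ q) = {m3, m4}
Sat(EX (p ∧ q)) = {s : some successor in {m3, m4}} = {m0, m1}
E[¬p U EX (p ∧ q)]: least fixpoint, start Z0 = Sat(EX (p ∧ q)) = {m0, m1}, add states in Sat(¬p) with some successor in Z. Already a fixed point.
Sat(E[¬p U EX (p ∧ q)]) = {m0, m1}

{m0, m1}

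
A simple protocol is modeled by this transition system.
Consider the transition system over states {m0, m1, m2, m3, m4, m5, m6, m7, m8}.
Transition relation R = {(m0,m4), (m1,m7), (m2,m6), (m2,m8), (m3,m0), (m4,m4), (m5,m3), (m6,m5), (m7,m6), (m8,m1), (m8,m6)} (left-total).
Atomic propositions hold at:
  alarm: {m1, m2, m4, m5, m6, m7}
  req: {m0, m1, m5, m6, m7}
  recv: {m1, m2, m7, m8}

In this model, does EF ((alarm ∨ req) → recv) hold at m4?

Sat(alarm ∨ req) = {m0, m1, m2, m4, m5, m6, m7}
Sat((alarm ∨ req) → recv) = {m1, m2, m3, m7, m8}
EF ((alarm ∨ req) → recv): least fixpoint, start Z0 = {m1, m2, m3, m7, m8}, add states with some successor in Z. Z1 = {m1, m2, m3, m5, m7, m8}; Z2 = {m1, m2, m3, m5, m6, m7, m8}; fixed.
Sat(EF ((alarm ∨ req) → recv)) = {m1, m2, m3, m5, m6, m7, m8}
m4 ∉ Sat(EF ((alarm ∨ req) → recv)) = {m1, m2, m3, m5, m6, m7, m8}, so the formula does not hold at m4.

No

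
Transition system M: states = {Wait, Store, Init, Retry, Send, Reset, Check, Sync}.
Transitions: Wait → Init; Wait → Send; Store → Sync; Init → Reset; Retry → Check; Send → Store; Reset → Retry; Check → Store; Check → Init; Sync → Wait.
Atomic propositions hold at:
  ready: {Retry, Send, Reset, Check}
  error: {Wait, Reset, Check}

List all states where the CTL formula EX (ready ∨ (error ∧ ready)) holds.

Sat(error ∧ ready) = {Reset, Check}
Sat(ready ∨ (error ∧ ready)) = {Retry, Send, Reset, Check}
Sat(EX (ready ∨ (error ∧ ready))) = {s : some successor in {Retry, Send, Reset, Check}} = {Wait, Init, Retry, Reset}

{Wait, Init, Retry, Reset}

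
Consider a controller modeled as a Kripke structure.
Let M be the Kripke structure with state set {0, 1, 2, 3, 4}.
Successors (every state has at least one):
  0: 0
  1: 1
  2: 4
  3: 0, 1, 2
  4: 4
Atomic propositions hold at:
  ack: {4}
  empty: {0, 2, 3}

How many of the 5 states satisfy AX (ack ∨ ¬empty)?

Sat(¬empty) = {1, 4}
Sat(ack ∨ ¬empty) = {1, 4}
Sat(AX (ack ∨ ¬empty)) = {s : every successor in {1, 4}} = {1, 2, 4}
|Sat(AX (ack ∨ ¬empty))| = |{1, 2, 4}| = 3.

3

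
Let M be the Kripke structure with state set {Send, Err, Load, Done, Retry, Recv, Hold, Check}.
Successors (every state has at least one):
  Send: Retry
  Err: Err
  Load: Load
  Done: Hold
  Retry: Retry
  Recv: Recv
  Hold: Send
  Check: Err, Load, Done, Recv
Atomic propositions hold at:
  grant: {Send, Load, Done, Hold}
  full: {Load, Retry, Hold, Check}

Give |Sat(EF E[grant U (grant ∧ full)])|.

4

Sat(grant ∧ full) = {Load, Hold}
E[grant U (grant ∧ full)]: least fixpoint, start Z0 = Sat((grant ∧ full)) = {Load, Hold}, add states in Sat(grant) with some successor in Z. Z1 = {Load, Done, Hold}; fixed.
Sat(E[grant U (grant ∧ full)]) = {Load, Done, Hold}
EF E[grant U (grant ∧ full)]: least fixpoint, start Z0 = {Load, Done, Hold}, add states with some successor in Z. Z1 = {Load, Done, Hold, Check}; fixed.
Sat(EF E[grant U (grant ∧ full)]) = {Load, Done, Hold, Check}
|Sat(EF E[grant U (grant ∧ full)])| = |{Load, Done, Hold, Check}| = 4.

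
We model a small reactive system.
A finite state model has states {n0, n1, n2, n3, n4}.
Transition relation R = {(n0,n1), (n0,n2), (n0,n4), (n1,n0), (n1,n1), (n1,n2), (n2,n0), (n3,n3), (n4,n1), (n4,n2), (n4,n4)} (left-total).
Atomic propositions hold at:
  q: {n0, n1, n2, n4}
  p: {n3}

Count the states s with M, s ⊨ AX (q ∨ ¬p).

4

Sat(¬p) = {n0, n1, n2, n4}
Sat(q ∨ ¬p) = {n0, n1, n2, n4}
Sat(AX (q ∨ ¬p)) = {s : every successor in {n0, n1, n2, n4}} = {n0, n1, n2, n4}
|Sat(AX (q ∨ ¬p))| = |{n0, n1, n2, n4}| = 4.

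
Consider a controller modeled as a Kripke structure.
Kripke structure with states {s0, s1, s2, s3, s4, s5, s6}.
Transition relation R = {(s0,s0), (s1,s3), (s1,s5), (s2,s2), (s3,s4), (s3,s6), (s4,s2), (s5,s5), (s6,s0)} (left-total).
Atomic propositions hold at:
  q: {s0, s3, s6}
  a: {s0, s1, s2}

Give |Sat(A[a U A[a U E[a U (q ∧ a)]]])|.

1

Sat(q ∧ a) = {s0}
E[a U (q ∧ a)]: least fixpoint, start Z0 = Sat((q ∧ a)) = {s0}, add states in Sat(a) with some successor in Z. Already a fixed point.
Sat(E[a U (q ∧ a)]) = {s0}
A[a U E[a U (q ∧ a)]]: least fixpoint, start Z0 = Sat(E[a U (q ∧ a)]) = {s0}, add states in Sat(a) with every successor in Z. Already a fixed point.
Sat(A[a U E[a U (q ∧ a)]]) = {s0}
A[a U A[a U E[a U (q ∧ a)]]]: least fixpoint, start Z0 = Sat(A[a U E[a U (q ∧ a)]]) = {s0}, add states in Sat(a) with every successor in Z. Already a fixed point.
Sat(A[a U A[a U E[a U (q ∧ a)]]]) = {s0}
|Sat(A[a U A[a U E[a U (q ∧ a)]]])| = |{s0}| = 1.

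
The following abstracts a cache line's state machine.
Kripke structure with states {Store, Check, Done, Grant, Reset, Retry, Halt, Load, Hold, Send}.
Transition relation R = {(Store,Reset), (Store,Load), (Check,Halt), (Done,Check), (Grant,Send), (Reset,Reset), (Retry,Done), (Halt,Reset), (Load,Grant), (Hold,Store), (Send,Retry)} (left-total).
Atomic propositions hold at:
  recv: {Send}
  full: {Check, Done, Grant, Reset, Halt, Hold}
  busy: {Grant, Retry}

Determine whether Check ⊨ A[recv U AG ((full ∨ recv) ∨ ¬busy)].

Sat(full ∨ recv) = {Check, Done, Grant, Reset, Halt, Hold, Send}
Sat(¬busy) = {Store, Check, Done, Reset, Halt, Load, Hold, Send}
Sat((full ∨ recv) ∨ ¬busy) = {Store, Check, Done, Grant, Reset, Halt, Load, Hold, Send}
AG ((full ∨ recv) ∨ ¬busy): greatest fixpoint, start Z0 = {Store, Check, Done, Grant, Reset, Halt, Load, Hold, Send}, keep only states in Sat with every successor in Z. Z1 = {Store, Check, Done, Grant, Reset, Halt, Load, Hold}; Z2 = {Store, Check, Done, Reset, Halt, Load, Hold}; Z3 = {Store, Check, Done, Reset, Halt, Hold}; Z4 = {Check, Done, Reset, Halt, Hold}; Z5 = {Check, Done, Reset, Halt}; fixed.
Sat(AG ((full ∨ recv) ∨ ¬busy)) = {Check, Done, Reset, Halt}
A[recv U AG ((full ∨ recv) ∨ ¬busy)]: least fixpoint, start Z0 = Sat(AG ((full ∨ recv) ∨ ¬busy)) = {Check, Done, Reset, Halt}, add states in Sat(recv) with every successor in Z. Already a fixed point.
Sat(A[recv U AG ((full ∨ recv) ∨ ¬busy)]) = {Check, Done, Reset, Halt}
Check ∈ Sat(A[recv U AG ((full ∨ recv) ∨ ¬busy)]) = {Check, Done, Reset, Halt}, so the formula holds at Check.

Yes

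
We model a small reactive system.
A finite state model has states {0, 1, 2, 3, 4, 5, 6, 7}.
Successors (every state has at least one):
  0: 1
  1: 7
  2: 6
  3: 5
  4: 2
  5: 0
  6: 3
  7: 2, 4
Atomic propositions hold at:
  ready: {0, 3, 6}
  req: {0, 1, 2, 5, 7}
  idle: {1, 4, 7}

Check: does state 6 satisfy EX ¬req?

Yes

Sat(¬req) = {3, 4, 6}
Sat(EX ¬req) = {s : some successor in {3, 4, 6}} = {2, 6, 7}
6 ∈ Sat(EX ¬req) = {2, 6, 7}, so the formula holds at 6.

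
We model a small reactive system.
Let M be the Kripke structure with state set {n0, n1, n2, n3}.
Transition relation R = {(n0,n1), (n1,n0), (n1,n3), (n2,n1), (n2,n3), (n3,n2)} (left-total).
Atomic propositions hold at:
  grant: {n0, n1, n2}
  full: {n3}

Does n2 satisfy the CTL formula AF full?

No

AF full: least fixpoint, start Z0 = {n3}, add states with every successor in Z. Already a fixed point.
Sat(AF full) = {n3}
n2 ∉ Sat(AF full) = {n3}, so the formula does not hold at n2.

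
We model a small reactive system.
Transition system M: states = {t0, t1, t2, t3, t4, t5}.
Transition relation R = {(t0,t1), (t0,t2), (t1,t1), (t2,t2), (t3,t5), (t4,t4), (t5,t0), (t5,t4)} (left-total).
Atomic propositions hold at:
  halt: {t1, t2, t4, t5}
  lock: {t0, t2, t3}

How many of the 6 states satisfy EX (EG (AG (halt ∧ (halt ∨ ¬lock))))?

Sat(¬lock) = {t1, t4, t5}
Sat(halt ∨ ¬lock) = {t1, t2, t4, t5}
Sat(halt ∧ (halt ∨ ¬lock)) = {t1, t2, t4, t5}
AG (halt ∧ (halt ∨ ¬lock)): greatest fixpoint, start Z0 = {t1, t2, t4, t5}, keep only states in Sat with every successor in Z. Z1 = {t1, t2, t4}; fixed.
Sat(AG (halt ∧ (halt ∨ ¬lock))) = {t1, t2, t4}
EG (AG (halt ∧ (halt ∨ ¬lock))): greatest fixpoint, start Z0 = {t1, t2, t4}, keep only states in Sat with some successor in Z. Already a fixed point.
Sat(EG (AG (halt ∧ (halt ∨ ¬lock)))) = {t1, t2, t4}
Sat(EX (EG (AG (halt ∧ (halt ∨ ¬lock))))) = {s : some successor in {t1, t2, t4}} = {t0, t1, t2, t4, t5}
|Sat(EX (EG (AG (halt ∧ (halt ∨ ¬lock)))))| = |{t0, t1, t2, t4, t5}| = 5.

5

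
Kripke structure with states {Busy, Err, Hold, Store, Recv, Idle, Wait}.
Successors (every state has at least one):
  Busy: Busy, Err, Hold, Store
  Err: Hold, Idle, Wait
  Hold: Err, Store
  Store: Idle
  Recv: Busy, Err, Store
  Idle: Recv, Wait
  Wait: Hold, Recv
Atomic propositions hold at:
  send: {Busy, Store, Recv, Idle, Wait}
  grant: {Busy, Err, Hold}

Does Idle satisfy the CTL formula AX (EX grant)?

Sat(EX grant) = {s : some successor in {Busy, Err, Hold}} = {Busy, Err, Hold, Recv, Wait}
Sat(AX (EX grant)) = {s : every successor in {Busy, Err, Hold, Recv, Wait}} = {Idle, Wait}
Idle ∈ Sat(AX (EX grant)) = {Idle, Wait}, so the formula holds at Idle.

Yes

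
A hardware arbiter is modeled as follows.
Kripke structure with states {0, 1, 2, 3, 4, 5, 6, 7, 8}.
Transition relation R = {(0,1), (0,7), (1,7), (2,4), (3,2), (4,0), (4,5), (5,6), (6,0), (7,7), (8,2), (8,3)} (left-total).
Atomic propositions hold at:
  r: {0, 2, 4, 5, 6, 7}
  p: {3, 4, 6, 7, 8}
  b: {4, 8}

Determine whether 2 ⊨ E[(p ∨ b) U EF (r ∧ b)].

Sat(p ∨ b) = {3, 4, 6, 7, 8}
Sat(r ∧ b) = {4}
EF (r ∧ b): least fixpoint, start Z0 = {4}, add states with some successor in Z. Z1 = {2, 4}; Z2 = {2, 3, 4, 8}; fixed.
Sat(EF (r ∧ b)) = {2, 3, 4, 8}
E[(p ∨ b) U EF (r ∧ b)]: least fixpoint, start Z0 = Sat(EF (r ∧ b)) = {2, 3, 4, 8}, add states in Sat(p ∨ b) with some successor in Z. Already a fixed point.
Sat(E[(p ∨ b) U EF (r ∧ b)]) = {2, 3, 4, 8}
2 ∈ Sat(E[(p ∨ b) U EF (r ∧ b)]) = {2, 3, 4, 8}, so the formula holds at 2.

Yes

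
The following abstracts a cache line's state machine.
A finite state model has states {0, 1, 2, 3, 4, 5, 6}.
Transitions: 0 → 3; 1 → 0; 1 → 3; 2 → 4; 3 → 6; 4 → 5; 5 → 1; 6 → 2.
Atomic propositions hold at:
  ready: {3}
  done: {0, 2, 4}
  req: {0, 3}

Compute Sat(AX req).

{0, 1}

Sat(AX req) = {s : every successor in {0, 3}} = {0, 1}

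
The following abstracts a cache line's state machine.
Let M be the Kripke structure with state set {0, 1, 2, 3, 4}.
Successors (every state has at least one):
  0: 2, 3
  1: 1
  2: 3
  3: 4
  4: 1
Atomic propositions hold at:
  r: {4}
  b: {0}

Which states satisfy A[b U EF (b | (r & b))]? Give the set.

{0}

Sat(r & b) = ∅
Sat(b | (r & b)) = {0}
EF (b | (r & b)): least fixpoint, start Z0 = {0}, add states with some successor in Z. Already a fixed point.
Sat(EF (b | (r & b))) = {0}
A[b U EF (b | (r & b))]: least fixpoint, start Z0 = Sat(EF (b | (r & b))) = {0}, add states in Sat(b) with every successor in Z. Already a fixed point.
Sat(A[b U EF (b | (r & b))]) = {0}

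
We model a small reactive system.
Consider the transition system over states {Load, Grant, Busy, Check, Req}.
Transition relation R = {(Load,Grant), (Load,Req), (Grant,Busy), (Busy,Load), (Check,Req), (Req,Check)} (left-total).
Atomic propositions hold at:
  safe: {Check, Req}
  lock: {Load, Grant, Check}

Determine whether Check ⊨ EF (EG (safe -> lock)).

No

Sat(safe -> lock) = {Load, Grant, Busy, Check}
EG (safe -> lock): greatest fixpoint, start Z0 = {Load, Grant, Busy, Check}, keep only states in Sat with some successor in Z. Z1 = {Load, Grant, Busy}; fixed.
Sat(EG (safe -> lock)) = {Load, Grant, Busy}
EF (EG (safe -> lock)): least fixpoint, start Z0 = {Load, Grant, Busy}, add states with some successor in Z. Already a fixed point.
Sat(EF (EG (safe -> lock))) = {Load, Grant, Busy}
Check ∉ Sat(EF (EG (safe -> lock))) = {Load, Grant, Busy}, so the formula does not hold at Check.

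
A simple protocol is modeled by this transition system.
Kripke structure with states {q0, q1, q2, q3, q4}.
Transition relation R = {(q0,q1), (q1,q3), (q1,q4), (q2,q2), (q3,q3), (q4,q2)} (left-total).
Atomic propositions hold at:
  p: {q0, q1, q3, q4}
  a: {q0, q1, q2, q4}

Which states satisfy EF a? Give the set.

EF a: least fixpoint, start Z0 = {q0, q1, q2, q4}, add states with some successor in Z. Already a fixed point.
Sat(EF a) = {q0, q1, q2, q4}

{q0, q1, q2, q4}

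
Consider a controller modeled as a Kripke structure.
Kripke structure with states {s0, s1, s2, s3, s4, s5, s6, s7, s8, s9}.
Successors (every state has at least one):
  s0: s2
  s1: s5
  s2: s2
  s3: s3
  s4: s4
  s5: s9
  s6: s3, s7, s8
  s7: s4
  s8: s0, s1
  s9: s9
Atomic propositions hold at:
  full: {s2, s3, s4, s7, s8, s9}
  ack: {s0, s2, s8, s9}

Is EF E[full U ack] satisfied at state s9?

Yes

E[full U ack]: least fixpoint, start Z0 = Sat(ack) = {s0, s2, s8, s9}, add states in Sat(full) with some successor in Z. Already a fixed point.
Sat(E[full U ack]) = {s0, s2, s8, s9}
EF E[full U ack]: least fixpoint, start Z0 = {s0, s2, s8, s9}, add states with some successor in Z. Z1 = {s0, s2, s5, s6, s8, s9}; Z2 = {s0, s1, s2, s5, s6, s8, s9}; fixed.
Sat(EF E[full U ack]) = {s0, s1, s2, s5, s6, s8, s9}
s9 ∈ Sat(EF E[full U ack]) = {s0, s1, s2, s5, s6, s8, s9}, so the formula holds at s9.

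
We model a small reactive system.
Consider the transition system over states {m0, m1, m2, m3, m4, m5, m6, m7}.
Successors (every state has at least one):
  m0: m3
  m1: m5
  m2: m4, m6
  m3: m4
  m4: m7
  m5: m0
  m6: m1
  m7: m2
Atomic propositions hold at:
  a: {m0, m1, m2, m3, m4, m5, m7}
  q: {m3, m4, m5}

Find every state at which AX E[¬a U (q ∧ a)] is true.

{m0, m1, m3}

Sat(¬a) = {m6}
Sat(q ∧ a) = {m3, m4, m5}
E[¬a U (q ∧ a)]: least fixpoint, start Z0 = Sat((q ∧ a)) = {m3, m4, m5}, add states in Sat(¬a) with some successor in Z. Already a fixed point.
Sat(E[¬a U (q ∧ a)]) = {m3, m4, m5}
Sat(AX E[¬a U (q ∧ a)]) = {s : every successor in {m3, m4, m5}} = {m0, m1, m3}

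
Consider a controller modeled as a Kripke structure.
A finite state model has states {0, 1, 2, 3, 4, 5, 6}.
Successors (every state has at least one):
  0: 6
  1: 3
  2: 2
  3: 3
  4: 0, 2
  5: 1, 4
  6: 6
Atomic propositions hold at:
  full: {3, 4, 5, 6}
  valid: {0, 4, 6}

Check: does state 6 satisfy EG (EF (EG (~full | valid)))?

Yes

Sat(~full) = {0, 1, 2}
Sat(~full | valid) = {0, 1, 2, 4, 6}
EG (~full | valid): greatest fixpoint, start Z0 = {0, 1, 2, 4, 6}, keep only states in Sat with some successor in Z. Z1 = {0, 2, 4, 6}; fixed.
Sat(EG (~full | valid)) = {0, 2, 4, 6}
EF (EG (~full | valid)): least fixpoint, start Z0 = {0, 2, 4, 6}, add states with some successor in Z. Z1 = {0, 2, 4, 5, 6}; fixed.
Sat(EF (EG (~full | valid))) = {0, 2, 4, 5, 6}
EG (EF (EG (~full | valid))): greatest fixpoint, start Z0 = {0, 2, 4, 5, 6}, keep only states in Sat with some successor in Z. Already a fixed point.
Sat(EG (EF (EG (~full | valid)))) = {0, 2, 4, 5, 6}
6 ∈ Sat(EG (EF (EG (~full | valid)))) = {0, 2, 4, 5, 6}, so the formula holds at 6.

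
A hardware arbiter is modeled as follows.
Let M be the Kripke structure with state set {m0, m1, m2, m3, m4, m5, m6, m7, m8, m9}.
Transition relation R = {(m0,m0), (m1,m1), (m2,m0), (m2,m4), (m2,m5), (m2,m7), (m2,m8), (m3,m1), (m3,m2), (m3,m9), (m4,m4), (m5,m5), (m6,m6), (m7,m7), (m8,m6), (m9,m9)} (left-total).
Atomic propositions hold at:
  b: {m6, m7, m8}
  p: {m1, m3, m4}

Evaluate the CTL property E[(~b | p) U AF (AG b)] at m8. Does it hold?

Sat(~b) = {m0, m1, m2, m3, m4, m5, m9}
Sat(~b | p) = {m0, m1, m2, m3, m4, m5, m9}
AG b: greatest fixpoint, start Z0 = {m6, m7, m8}, keep only states in Sat with every successor in Z. Already a fixed point.
Sat(AG b) = {m6, m7, m8}
AF (AG b): least fixpoint, start Z0 = {m6, m7, m8}, add states with every successor in Z. Already a fixed point.
Sat(AF (AG b)) = {m6, m7, m8}
E[(~b | p) U AF (AG b)]: least fixpoint, start Z0 = Sat(AF (AG b)) = {m6, m7, m8}, add states in Sat(~b | p) with some successor in Z. Z1 = {m2, m6, m7, m8}; Z2 = {m2, m3, m6, m7, m8}; fixed.
Sat(E[(~b | p) U AF (AG b)]) = {m2, m3, m6, m7, m8}
m8 ∈ Sat(E[(~b | p) U AF (AG b)]) = {m2, m3, m6, m7, m8}, so the formula holds at m8.

Yes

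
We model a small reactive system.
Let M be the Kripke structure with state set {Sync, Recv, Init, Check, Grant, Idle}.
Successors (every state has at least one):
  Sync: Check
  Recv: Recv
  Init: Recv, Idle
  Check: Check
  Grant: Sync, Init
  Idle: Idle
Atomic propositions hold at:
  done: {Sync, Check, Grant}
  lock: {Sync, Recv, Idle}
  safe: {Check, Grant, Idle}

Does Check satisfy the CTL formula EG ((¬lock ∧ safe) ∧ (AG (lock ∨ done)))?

Yes

Sat(¬lock) = {Init, Check, Grant}
Sat(¬lock ∧ safe) = {Check, Grant}
Sat(lock ∨ done) = {Sync, Recv, Check, Grant, Idle}
AG (lock ∨ done): greatest fixpoint, start Z0 = {Sync, Recv, Check, Grant, Idle}, keep only states in Sat with every successor in Z. Z1 = {Sync, Recv, Check, Idle}; fixed.
Sat(AG (lock ∨ done)) = {Sync, Recv, Check, Idle}
Sat((¬lock ∧ safe) ∧ (AG (lock ∨ done))) = {Check}
EG ((¬lock ∧ safe) ∧ (AG (lock ∨ done))): greatest fixpoint, start Z0 = {Check}, keep only states in Sat with some successor in Z. Already a fixed point.
Sat(EG ((¬lock ∧ safe) ∧ (AG (lock ∨ done)))) = {Check}
Check ∈ Sat(EG ((¬lock ∧ safe) ∧ (AG (lock ∨ done)))) = {Check}, so the formula holds at Check.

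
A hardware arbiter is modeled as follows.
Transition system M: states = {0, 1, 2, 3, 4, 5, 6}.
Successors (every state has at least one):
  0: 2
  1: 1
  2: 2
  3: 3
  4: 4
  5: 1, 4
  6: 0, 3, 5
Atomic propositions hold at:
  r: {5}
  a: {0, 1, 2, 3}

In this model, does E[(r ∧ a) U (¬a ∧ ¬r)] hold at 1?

Sat(r ∧ a) = ∅
Sat(¬a) = {4, 5, 6}
Sat(¬r) = {0, 1, 2, 3, 4, 6}
Sat(¬a ∧ ¬r) = {4, 6}
E[(r ∧ a) U (¬a ∧ ¬r)]: least fixpoint, start Z0 = Sat((¬a ∧ ¬r)) = {4, 6}, add states in Sat(r ∧ a) with some successor in Z. Already a fixed point.
Sat(E[(r ∧ a) U (¬a ∧ ¬r)]) = {4, 6}
1 ∉ Sat(E[(r ∧ a) U (¬a ∧ ¬r)]) = {4, 6}, so the formula does not hold at 1.

No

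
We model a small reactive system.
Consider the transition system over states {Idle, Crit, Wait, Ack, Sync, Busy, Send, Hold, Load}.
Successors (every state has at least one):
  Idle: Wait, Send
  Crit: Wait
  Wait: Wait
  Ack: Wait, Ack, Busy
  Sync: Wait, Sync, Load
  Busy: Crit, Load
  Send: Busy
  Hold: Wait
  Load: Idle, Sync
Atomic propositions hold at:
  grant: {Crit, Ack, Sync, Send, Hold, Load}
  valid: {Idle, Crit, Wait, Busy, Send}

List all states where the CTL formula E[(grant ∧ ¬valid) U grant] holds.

{Crit, Ack, Sync, Send, Hold, Load}

Sat(¬valid) = {Ack, Sync, Hold, Load}
Sat(grant ∧ ¬valid) = {Ack, Sync, Hold, Load}
E[(grant ∧ ¬valid) U grant]: least fixpoint, start Z0 = Sat(grant) = {Crit, Ack, Sync, Send, Hold, Load}, add states in Sat(grant ∧ ¬valid) with some successor in Z. Already a fixed point.
Sat(E[(grant ∧ ¬valid) U grant]) = {Crit, Ack, Sync, Send, Hold, Load}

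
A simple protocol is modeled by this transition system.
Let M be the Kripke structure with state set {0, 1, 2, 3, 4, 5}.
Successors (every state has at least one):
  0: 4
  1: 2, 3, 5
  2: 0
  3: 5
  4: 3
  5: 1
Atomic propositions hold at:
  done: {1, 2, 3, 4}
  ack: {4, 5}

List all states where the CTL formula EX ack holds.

{0, 1, 3}

Sat(EX ack) = {s : some successor in {4, 5}} = {0, 1, 3}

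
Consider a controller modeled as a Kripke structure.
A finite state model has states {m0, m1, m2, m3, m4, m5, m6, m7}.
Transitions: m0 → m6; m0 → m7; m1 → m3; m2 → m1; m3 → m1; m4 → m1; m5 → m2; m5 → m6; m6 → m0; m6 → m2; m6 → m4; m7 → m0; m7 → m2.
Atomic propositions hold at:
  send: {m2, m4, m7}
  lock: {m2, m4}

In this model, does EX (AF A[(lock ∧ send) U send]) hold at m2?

No

Sat(lock ∧ send) = {m2, m4}
A[(lock ∧ send) U send]: least fixpoint, start Z0 = Sat(send) = {m2, m4, m7}, add states in Sat(lock ∧ send) with every successor in Z. Already a fixed point.
Sat(A[(lock ∧ send) U send]) = {m2, m4, m7}
AF A[(lock ∧ send) U send]: least fixpoint, start Z0 = {m2, m4, m7}, add states with every successor in Z. Already a fixed point.
Sat(AF A[(lock ∧ send) U send]) = {m2, m4, m7}
Sat(EX (AF A[(lock ∧ send) U send])) = {s : some successor in {m2, m4, m7}} = {m0, m5, m6, m7}
m2 ∉ Sat(EX (AF A[(lock ∧ send) U send])) = {m0, m5, m6, m7}, so the formula does not hold at m2.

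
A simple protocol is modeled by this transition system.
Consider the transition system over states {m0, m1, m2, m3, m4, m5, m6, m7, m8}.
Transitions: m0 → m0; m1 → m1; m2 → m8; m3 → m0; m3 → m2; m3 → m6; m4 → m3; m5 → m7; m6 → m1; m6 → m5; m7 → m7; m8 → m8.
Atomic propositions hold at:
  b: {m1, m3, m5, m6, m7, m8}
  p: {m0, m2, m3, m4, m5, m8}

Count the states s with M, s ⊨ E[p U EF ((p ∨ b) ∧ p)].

7

Sat(p ∨ b) = {m0, m1, m2, m3, m4, m5, m6, m7, m8}
Sat((p ∨ b) ∧ p) = {m0, m2, m3, m4, m5, m8}
EF ((p ∨ b) ∧ p): least fixpoint, start Z0 = {m0, m2, m3, m4, m5, m8}, add states with some successor in Z. Z1 = {m0, m2, m3, m4, m5, m6, m8}; fixed.
Sat(EF ((p ∨ b) ∧ p)) = {m0, m2, m3, m4, m5, m6, m8}
E[p U EF ((p ∨ b) ∧ p)]: least fixpoint, start Z0 = Sat(EF ((p ∨ b) ∧ p)) = {m0, m2, m3, m4, m5, m6, m8}, add states in Sat(p) with some successor in Z. Already a fixed point.
Sat(E[p U EF ((p ∨ b) ∧ p)]) = {m0, m2, m3, m4, m5, m6, m8}
|Sat(E[p U EF ((p ∨ b) ∧ p)])| = |{m0, m2, m3, m4, m5, m6, m8}| = 7.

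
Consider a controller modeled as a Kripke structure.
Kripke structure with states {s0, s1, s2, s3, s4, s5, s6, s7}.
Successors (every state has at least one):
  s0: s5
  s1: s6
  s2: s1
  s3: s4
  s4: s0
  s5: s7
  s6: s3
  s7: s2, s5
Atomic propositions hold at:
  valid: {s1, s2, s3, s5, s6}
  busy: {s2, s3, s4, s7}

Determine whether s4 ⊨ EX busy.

Sat(EX busy) = {s : some successor in {s2, s3, s4, s7}} = {s3, s5, s6, s7}
s4 ∉ Sat(EX busy) = {s3, s5, s6, s7}, so the formula does not hold at s4.

No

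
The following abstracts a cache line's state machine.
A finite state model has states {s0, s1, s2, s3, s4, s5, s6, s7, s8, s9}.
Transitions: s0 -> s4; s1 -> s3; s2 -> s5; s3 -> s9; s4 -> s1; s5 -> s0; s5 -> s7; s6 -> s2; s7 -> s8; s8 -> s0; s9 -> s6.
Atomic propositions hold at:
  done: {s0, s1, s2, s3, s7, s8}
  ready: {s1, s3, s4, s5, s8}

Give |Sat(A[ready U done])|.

8

A[ready U done]: least fixpoint, start Z0 = Sat(done) = {s0, s1, s2, s3, s7, s8}, add states in Sat(ready) with every successor in Z. Z1 = {s0, s1, s2, s3, s4, s5, s7, s8}; fixed.
Sat(A[ready U done]) = {s0, s1, s2, s3, s4, s5, s7, s8}
|Sat(A[ready U done])| = |{s0, s1, s2, s3, s4, s5, s7, s8}| = 8.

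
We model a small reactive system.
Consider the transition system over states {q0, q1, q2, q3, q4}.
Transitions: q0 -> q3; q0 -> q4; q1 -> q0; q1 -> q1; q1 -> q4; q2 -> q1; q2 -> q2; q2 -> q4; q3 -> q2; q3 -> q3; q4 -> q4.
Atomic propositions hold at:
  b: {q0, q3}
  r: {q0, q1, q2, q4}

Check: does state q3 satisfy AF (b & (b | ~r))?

Yes

Sat(~r) = {q3}
Sat(b | ~r) = {q0, q3}
Sat(b & (b | ~r)) = {q0, q3}
AF (b & (b | ~r)): least fixpoint, start Z0 = {q0, q3}, add states with every successor in Z. Already a fixed point.
Sat(AF (b & (b | ~r))) = {q0, q3}
q3 ∈ Sat(AF (b & (b | ~r))) = {q0, q3}, so the formula holds at q3.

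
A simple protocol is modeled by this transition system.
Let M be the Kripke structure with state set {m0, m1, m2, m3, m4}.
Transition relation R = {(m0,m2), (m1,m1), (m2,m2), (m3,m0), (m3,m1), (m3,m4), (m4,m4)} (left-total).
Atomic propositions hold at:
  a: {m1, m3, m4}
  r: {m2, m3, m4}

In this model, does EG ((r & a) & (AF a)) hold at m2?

No

Sat(r & a) = {m3, m4}
AF a: least fixpoint, start Z0 = {m1, m3, m4}, add states with every successor in Z. Already a fixed point.
Sat(AF a) = {m1, m3, m4}
Sat((r & a) & (AF a)) = {m3, m4}
EG ((r & a) & (AF a)): greatest fixpoint, start Z0 = {m3, m4}, keep only states in Sat with some successor in Z. Already a fixed point.
Sat(EG ((r & a) & (AF a))) = {m3, m4}
m2 ∉ Sat(EG ((r & a) & (AF a))) = {m3, m4}, so the formula does not hold at m2.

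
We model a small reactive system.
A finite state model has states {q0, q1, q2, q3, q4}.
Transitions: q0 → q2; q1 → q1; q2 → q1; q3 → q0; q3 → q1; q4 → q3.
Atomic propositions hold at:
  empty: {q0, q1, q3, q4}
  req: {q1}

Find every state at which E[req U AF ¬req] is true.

Sat(¬req) = {q0, q2, q3, q4}
AF ¬req: least fixpoint, start Z0 = {q0, q2, q3, q4}, add states with every successor in Z. Already a fixed point.
Sat(AF ¬req) = {q0, q2, q3, q4}
E[req U AF ¬req]: least fixpoint, start Z0 = Sat(AF ¬req) = {q0, q2, q3, q4}, add states in Sat(req) with some successor in Z. Already a fixed point.
Sat(E[req U AF ¬req]) = {q0, q2, q3, q4}

{q0, q2, q3, q4}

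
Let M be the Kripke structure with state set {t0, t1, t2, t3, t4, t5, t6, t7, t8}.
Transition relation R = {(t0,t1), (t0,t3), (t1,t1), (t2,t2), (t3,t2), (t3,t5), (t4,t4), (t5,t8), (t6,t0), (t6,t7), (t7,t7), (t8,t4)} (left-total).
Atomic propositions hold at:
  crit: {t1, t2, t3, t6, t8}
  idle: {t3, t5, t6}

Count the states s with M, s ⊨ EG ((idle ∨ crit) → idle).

Sat(idle ∨ crit) = {t1, t2, t3, t5, t6, t8}
Sat((idle ∨ crit) → idle) = {t0, t3, t4, t5, t6, t7}
EG ((idle ∨ crit) → idle): greatest fixpoint, start Z0 = {t0, t3, t4, t5, t6, t7}, keep only states in Sat with some successor in Z. Z1 = {t0, t3, t4, t6, t7}; Z2 = {t0, t4, t6, t7}; Z3 = {t4, t6, t7}; fixed.
Sat(EG ((idle ∨ crit) → idle)) = {t4, t6, t7}
|Sat(EG ((idle ∨ crit) → idle))| = |{t4, t6, t7}| = 3.

3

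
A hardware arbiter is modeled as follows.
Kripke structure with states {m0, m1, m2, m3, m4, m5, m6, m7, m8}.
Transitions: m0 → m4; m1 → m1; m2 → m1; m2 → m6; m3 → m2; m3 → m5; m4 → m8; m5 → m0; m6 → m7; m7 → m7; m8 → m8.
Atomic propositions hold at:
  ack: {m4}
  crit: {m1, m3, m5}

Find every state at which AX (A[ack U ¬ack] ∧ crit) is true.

Sat(¬ack) = {m0, m1, m2, m3, m5, m6, m7, m8}
A[ack U ¬ack]: least fixpoint, start Z0 = Sat(¬ack) = {m0, m1, m2, m3, m5, m6, m7, m8}, add states in Sat(ack) with every successor in Z. Z1 = {m0, m1, m2, m3, m4, m5, m6, m7, m8}; fixed.
Sat(A[ack U ¬ack]) = {m0, m1, m2, m3, m4, m5, m6, m7, m8}
Sat(A[ack U ¬ack] ∧ crit) = {m1, m3, m5}
Sat(AX (A[ack U ¬ack] ∧ crit)) = {s : every successor in {m1, m3, m5}} = {m1}

{m1}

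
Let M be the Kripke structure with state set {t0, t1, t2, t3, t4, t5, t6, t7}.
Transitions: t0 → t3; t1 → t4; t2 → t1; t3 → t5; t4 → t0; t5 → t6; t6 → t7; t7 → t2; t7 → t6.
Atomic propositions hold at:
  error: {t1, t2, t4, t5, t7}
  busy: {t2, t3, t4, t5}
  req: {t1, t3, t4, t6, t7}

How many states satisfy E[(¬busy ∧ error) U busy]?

Sat(¬busy) = {t0, t1, t6, t7}
Sat(¬busy ∧ error) = {t1, t7}
E[(¬busy ∧ error) U busy]: least fixpoint, start Z0 = Sat(busy) = {t2, t3, t4, t5}, add states in Sat(¬busy ∧ error) with some successor in Z. Z1 = {t1, t2, t3, t4, t5, t7}; fixed.
Sat(E[(¬busy ∧ error) U busy]) = {t1, t2, t3, t4, t5, t7}
|Sat(E[(¬busy ∧ error) U busy])| = |{t1, t2, t3, t4, t5, t7}| = 6.

6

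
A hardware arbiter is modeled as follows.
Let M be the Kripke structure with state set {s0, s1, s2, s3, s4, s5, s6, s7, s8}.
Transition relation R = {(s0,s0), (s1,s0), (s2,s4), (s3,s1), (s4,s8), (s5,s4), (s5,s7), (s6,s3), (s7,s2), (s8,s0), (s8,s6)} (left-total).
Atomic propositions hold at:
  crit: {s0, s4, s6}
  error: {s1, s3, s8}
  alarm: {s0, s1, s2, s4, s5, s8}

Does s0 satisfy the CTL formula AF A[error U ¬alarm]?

No

Sat(¬alarm) = {s3, s6, s7}
A[error U ¬alarm]: least fixpoint, start Z0 = Sat(¬alarm) = {s3, s6, s7}, add states in Sat(error) with every successor in Z. Already a fixed point.
Sat(A[error U ¬alarm]) = {s3, s6, s7}
AF A[error U ¬alarm]: least fixpoint, start Z0 = {s3, s6, s7}, add states with every successor in Z. Already a fixed point.
Sat(AF A[error U ¬alarm]) = {s3, s6, s7}
s0 ∉ Sat(AF A[error U ¬alarm]) = {s3, s6, s7}, so the formula does not hold at s0.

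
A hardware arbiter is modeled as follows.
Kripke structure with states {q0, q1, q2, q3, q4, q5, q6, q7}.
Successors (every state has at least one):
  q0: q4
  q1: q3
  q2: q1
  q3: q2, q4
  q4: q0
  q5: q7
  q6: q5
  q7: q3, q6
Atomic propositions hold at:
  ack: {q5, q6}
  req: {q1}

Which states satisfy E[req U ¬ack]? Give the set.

Sat(¬ack) = {q0, q1, q2, q3, q4, q7}
E[req U ¬ack]: least fixpoint, start Z0 = Sat(¬ack) = {q0, q1, q2, q3, q4, q7}, add states in Sat(req) with some successor in Z. Already a fixed point.
Sat(E[req U ¬ack]) = {q0, q1, q2, q3, q4, q7}

{q0, q1, q2, q3, q4, q7}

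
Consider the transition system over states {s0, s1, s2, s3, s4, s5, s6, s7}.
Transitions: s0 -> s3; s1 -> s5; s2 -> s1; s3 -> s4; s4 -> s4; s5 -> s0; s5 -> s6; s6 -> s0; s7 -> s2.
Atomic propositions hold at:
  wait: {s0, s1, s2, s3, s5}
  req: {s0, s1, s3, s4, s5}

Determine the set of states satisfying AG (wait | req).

Sat(wait | req) = {s0, s1, s2, s3, s4, s5}
AG (wait | req): greatest fixpoint, start Z0 = {s0, s1, s2, s3, s4, s5}, keep only states in Sat with every successor in Z. Z1 = {s0, s1, s2, s3, s4}; Z2 = {s0, s2, s3, s4}; Z3 = {s0, s3, s4}; fixed.
Sat(AG (wait | req)) = {s0, s3, s4}

{s0, s3, s4}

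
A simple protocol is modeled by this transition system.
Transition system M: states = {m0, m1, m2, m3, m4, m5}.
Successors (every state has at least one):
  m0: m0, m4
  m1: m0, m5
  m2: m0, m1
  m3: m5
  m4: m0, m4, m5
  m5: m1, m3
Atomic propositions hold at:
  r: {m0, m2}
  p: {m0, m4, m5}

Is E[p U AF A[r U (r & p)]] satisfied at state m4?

Sat(r & p) = {m0}
A[r U (r & p)]: least fixpoint, start Z0 = Sat((r & p)) = {m0}, add states in Sat(r) with every successor in Z. Already a fixed point.
Sat(A[r U (r & p)]) = {m0}
AF A[r U (r & p)]: least fixpoint, start Z0 = {m0}, add states with every successor in Z. Already a fixed point.
Sat(AF A[r U (r & p)]) = {m0}
E[p U AF A[r U (r & p)]]: least fixpoint, start Z0 = Sat(AF A[r U (r & p)]) = {m0}, add states in Sat(p) with some successor in Z. Z1 = {m0, m4}; fixed.
Sat(E[p U AF A[r U (r & p)]]) = {m0, m4}
m4 ∈ Sat(E[p U AF A[r U (r & p)]]) = {m0, m4}, so the formula holds at m4.

Yes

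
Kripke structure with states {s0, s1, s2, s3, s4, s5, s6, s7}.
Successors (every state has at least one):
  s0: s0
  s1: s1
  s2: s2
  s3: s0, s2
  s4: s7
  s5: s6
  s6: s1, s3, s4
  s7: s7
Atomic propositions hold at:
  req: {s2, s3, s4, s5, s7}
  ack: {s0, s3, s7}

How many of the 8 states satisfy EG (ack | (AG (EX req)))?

Sat(EX req) = {s : some successor in {s2, s3, s4, s5, s7}} = {s2, s3, s4, s6, s7}
AG (EX req): greatest fixpoint, start Z0 = {s2, s3, s4, s6, s7}, keep only states in Sat with every successor in Z. Z1 = {s2, s4, s7}; fixed.
Sat(AG (EX req)) = {s2, s4, s7}
Sat(ack | (AG (EX req))) = {s0, s2, s3, s4, s7}
EG (ack | (AG (EX req))): greatest fixpoint, start Z0 = {s0, s2, s3, s4, s7}, keep only states in Sat with some successor in Z. Already a fixed point.
Sat(EG (ack | (AG (EX req)))) = {s0, s2, s3, s4, s7}
|Sat(EG (ack | (AG (EX req))))| = |{s0, s2, s3, s4, s7}| = 5.

5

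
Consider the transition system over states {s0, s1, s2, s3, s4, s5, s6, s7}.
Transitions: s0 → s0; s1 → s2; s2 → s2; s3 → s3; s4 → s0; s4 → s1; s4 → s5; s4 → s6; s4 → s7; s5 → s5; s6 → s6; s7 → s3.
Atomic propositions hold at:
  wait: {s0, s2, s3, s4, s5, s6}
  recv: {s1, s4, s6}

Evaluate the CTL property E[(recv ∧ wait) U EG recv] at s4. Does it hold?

Yes

Sat(recv ∧ wait) = {s4, s6}
EG recv: greatest fixpoint, start Z0 = {s1, s4, s6}, keep only states in Sat with some successor in Z. Z1 = {s4, s6}; fixed.
Sat(EG recv) = {s4, s6}
E[(recv ∧ wait) U EG recv]: least fixpoint, start Z0 = Sat(EG recv) = {s4, s6}, add states in Sat(recv ∧ wait) with some successor in Z. Already a fixed point.
Sat(E[(recv ∧ wait) U EG recv]) = {s4, s6}
s4 ∈ Sat(E[(recv ∧ wait) U EG recv]) = {s4, s6}, so the formula holds at s4.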